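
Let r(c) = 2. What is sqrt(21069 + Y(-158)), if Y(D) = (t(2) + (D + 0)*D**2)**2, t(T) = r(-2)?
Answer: 3*sqrt(1728620155241) ≈ 3.9443e+6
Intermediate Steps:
t(T) = 2
Y(D) = (2 + D**3)**2 (Y(D) = (2 + (D + 0)*D**2)**2 = (2 + D*D**2)**2 = (2 + D**3)**2)
sqrt(21069 + Y(-158)) = sqrt(21069 + (2 + (-158)**3)**2) = sqrt(21069 + (2 - 3944312)**2) = sqrt(21069 + (-3944310)**2) = sqrt(21069 + 15557581376100) = sqrt(15557581397169) = 3*sqrt(1728620155241)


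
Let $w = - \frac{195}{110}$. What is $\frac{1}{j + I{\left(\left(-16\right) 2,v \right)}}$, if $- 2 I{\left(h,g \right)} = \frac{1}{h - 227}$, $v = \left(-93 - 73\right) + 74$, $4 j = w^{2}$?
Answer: $\frac{501424}{394907} \approx 1.2697$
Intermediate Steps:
$w = - \frac{39}{22}$ ($w = \left(-195\right) \frac{1}{110} = - \frac{39}{22} \approx -1.7727$)
$j = \frac{1521}{1936}$ ($j = \frac{\left(- \frac{39}{22}\right)^{2}}{4} = \frac{1}{4} \cdot \frac{1521}{484} = \frac{1521}{1936} \approx 0.78564$)
$v = -92$ ($v = -166 + 74 = -92$)
$I{\left(h,g \right)} = - \frac{1}{2 \left(-227 + h\right)}$ ($I{\left(h,g \right)} = - \frac{1}{2 \left(h - 227\right)} = - \frac{1}{2 \left(-227 + h\right)}$)
$\frac{1}{j + I{\left(\left(-16\right) 2,v \right)}} = \frac{1}{\frac{1521}{1936} - \frac{1}{-454 + 2 \left(\left(-16\right) 2\right)}} = \frac{1}{\frac{1521}{1936} - \frac{1}{-454 + 2 \left(-32\right)}} = \frac{1}{\frac{1521}{1936} - \frac{1}{-454 - 64}} = \frac{1}{\frac{1521}{1936} - \frac{1}{-518}} = \frac{1}{\frac{1521}{1936} - - \frac{1}{518}} = \frac{1}{\frac{1521}{1936} + \frac{1}{518}} = \frac{1}{\frac{394907}{501424}} = \frac{501424}{394907}$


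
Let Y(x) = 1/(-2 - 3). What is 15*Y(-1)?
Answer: -3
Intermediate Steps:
Y(x) = -⅕ (Y(x) = 1/(-5) = -⅕)
15*Y(-1) = 15*(-⅕) = -3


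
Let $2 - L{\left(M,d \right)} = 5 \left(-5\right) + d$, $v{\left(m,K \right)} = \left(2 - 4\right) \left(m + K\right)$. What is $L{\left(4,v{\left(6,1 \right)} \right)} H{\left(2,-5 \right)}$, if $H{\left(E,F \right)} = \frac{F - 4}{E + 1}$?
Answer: $-123$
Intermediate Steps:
$v{\left(m,K \right)} = - 2 K - 2 m$ ($v{\left(m,K \right)} = - 2 \left(K + m\right) = - 2 K - 2 m$)
$L{\left(M,d \right)} = 27 - d$ ($L{\left(M,d \right)} = 2 - \left(5 \left(-5\right) + d\right) = 2 - \left(-25 + d\right) = 27 - d$)
$H{\left(E,F \right)} = \frac{-4 + F}{1 + E}$ ($H{\left(E,F \right)} = \frac{F - 4}{1 + E} = \frac{-4 + F}{1 + E}$)
$L{\left(4,v{\left(6,1 \right)} \right)} H{\left(2,-5 \right)} = \left(27 - \left(\left(-2\right) 1 - 12\right)\right) \frac{-4 - 5}{1 + 2} = \left(27 - \left(-2 - 12\right)\right) \frac{1}{3} \left(-9\right) = \left(27 - -14\right) \frac{1}{3} \left(-9\right) = \left(27 + 14\right) \left(-3\right) = 41 \left(-3\right) = -123$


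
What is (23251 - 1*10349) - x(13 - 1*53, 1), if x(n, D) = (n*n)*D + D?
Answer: 11301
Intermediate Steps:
x(n, D) = D + D*n**2 (x(n, D) = n**2*D + D = D*n**2 + D = D + D*n**2)
(23251 - 1*10349) - x(13 - 1*53, 1) = (23251 - 1*10349) - (1 + (13 - 1*53)**2) = (23251 - 10349) - (1 + (13 - 53)**2) = 12902 - (1 + (-40)**2) = 12902 - (1 + 1600) = 12902 - 1601 = 11301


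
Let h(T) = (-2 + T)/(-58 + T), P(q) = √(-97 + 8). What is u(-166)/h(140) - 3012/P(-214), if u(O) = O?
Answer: -6806/69 + 3012*I*√89/89 ≈ -98.638 + 319.27*I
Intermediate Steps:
P(q) = I*√89 (P(q) = √(-89) = I*√89)
h(T) = (-2 + T)/(-58 + T)
u(-166)/h(140) - 3012/P(-214) = -166*(-58 + 140)/(-2 + 140) - 3012*(-I*√89/89) = -166/(138/82) - (-3012)*I*√89/89 = -166/((1/82)*138) + 3012*I*√89/89 = -166/69/41 + 3012*I*√89/89 = -166*41/69 + 3012*I*√89/89 = -6806/69 + 3012*I*√89/89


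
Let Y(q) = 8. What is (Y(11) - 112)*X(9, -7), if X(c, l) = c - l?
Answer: -1664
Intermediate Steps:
(Y(11) - 112)*X(9, -7) = (8 - 112)*(9 - 1*(-7)) = -104*(9 + 7) = -104*16 = -1664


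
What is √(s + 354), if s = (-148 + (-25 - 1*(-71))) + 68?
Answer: 8*√5 ≈ 17.889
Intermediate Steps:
s = -34 (s = (-148 + (-25 + 71)) + 68 = (-148 + 46) + 68 = -102 + 68 = -34)
√(s + 354) = √(-34 + 354) = √320 = 8*√5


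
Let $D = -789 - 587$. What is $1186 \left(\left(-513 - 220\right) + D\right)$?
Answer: $-2501274$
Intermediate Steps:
$D = -1376$
$1186 \left(\left(-513 - 220\right) + D\right) = 1186 \left(\left(-513 - 220\right) - 1376\right) = 1186 \left(-733 - 1376\right) = 1186 \left(-2109\right) = -2501274$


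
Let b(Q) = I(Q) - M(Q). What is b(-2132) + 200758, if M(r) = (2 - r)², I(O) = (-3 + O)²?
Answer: 205027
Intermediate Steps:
b(Q) = (-3 + Q)² - (-2 + Q)²
b(-2132) + 200758 = (5 - 2*(-2132)) + 200758 = (5 + 4264) + 200758 = 4269 + 200758 = 205027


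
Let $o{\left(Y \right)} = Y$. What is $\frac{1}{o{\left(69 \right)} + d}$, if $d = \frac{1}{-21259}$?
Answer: $\frac{21259}{1466870} \approx 0.014493$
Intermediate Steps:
$d = - \frac{1}{21259} \approx -4.7039 \cdot 10^{-5}$
$\frac{1}{o{\left(69 \right)} + d} = \frac{1}{69 - \frac{1}{21259}} = \frac{1}{\frac{1466870}{21259}} = \frac{21259}{1466870}$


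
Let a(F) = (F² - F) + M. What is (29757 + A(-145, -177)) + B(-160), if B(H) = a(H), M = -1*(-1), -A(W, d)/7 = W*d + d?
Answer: -122898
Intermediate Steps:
A(W, d) = -7*d - 7*W*d (A(W, d) = -7*(W*d + d) = -7*(d + W*d) = -7*d - 7*W*d)
M = 1
a(F) = 1 + F² - F (a(F) = (F² - F) + 1 = 1 + F² - F)
B(H) = 1 + H² - H
(29757 + A(-145, -177)) + B(-160) = (29757 - 7*(-177)*(1 - 145)) + (1 + (-160)² - 1*(-160)) = (29757 - 7*(-177)*(-144)) + (1 + 25600 + 160) = (29757 - 178416) + 25761 = -148659 + 25761 = -122898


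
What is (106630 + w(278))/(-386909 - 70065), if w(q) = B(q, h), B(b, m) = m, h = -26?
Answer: -53302/228487 ≈ -0.23328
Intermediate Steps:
w(q) = -26
(106630 + w(278))/(-386909 - 70065) = (106630 - 26)/(-386909 - 70065) = 106604/(-456974) = 106604*(-1/456974) = -53302/228487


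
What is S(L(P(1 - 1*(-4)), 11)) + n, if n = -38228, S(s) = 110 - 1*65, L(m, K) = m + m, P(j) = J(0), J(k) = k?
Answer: -38183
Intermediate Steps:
P(j) = 0
L(m, K) = 2*m
S(s) = 45 (S(s) = 110 - 65 = 45)
S(L(P(1 - 1*(-4)), 11)) + n = 45 - 38228 = -38183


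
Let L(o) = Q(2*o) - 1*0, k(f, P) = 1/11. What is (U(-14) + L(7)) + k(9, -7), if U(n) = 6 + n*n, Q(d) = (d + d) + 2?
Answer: 2553/11 ≈ 232.09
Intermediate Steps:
k(f, P) = 1/11
Q(d) = 2 + 2*d (Q(d) = 2*d + 2 = 2 + 2*d)
L(o) = 2 + 4*o (L(o) = (2 + 2*(2*o)) - 1*0 = (2 + 4*o) + 0 = 2 + 4*o)
U(n) = 6 + n²
(U(-14) + L(7)) + k(9, -7) = ((6 + (-14)²) + (2 + 4*7)) + 1/11 = ((6 + 196) + (2 + 28)) + 1/11 = (202 + 30) + 1/11 = 232 + 1/11 = 2553/11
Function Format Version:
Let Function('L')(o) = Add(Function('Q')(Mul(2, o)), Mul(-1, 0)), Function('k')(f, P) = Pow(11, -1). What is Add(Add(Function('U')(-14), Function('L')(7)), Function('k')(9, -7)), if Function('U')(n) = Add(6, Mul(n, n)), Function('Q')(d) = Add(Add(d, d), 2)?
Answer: Rational(2553, 11) ≈ 232.09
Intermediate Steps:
Function('k')(f, P) = Rational(1, 11)
Function('Q')(d) = Add(2, Mul(2, d)) (Function('Q')(d) = Add(Mul(2, d), 2) = Add(2, Mul(2, d)))
Function('L')(o) = Add(2, Mul(4, o)) (Function('L')(o) = Add(Add(2, Mul(2, Mul(2, o))), Mul(-1, 0)) = Add(Add(2, Mul(4, o)), 0) = Add(2, Mul(4, o)))
Function('U')(n) = Add(6, Pow(n, 2))
Add(Add(Function('U')(-14), Function('L')(7)), Function('k')(9, -7)) = Add(Add(Add(6, Pow(-14, 2)), Add(2, Mul(4, 7))), Rational(1, 11)) = Add(Add(Add(6, 196), Add(2, 28)), Rational(1, 11)) = Add(Add(202, 30), Rational(1, 11)) = Add(232, Rational(1, 11)) = Rational(2553, 11)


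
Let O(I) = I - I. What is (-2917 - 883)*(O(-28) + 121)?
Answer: -459800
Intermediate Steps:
O(I) = 0
(-2917 - 883)*(O(-28) + 121) = (-2917 - 883)*(0 + 121) = -3800*121 = -459800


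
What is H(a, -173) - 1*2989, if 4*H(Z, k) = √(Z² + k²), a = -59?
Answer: -2989 + √33410/4 ≈ -2943.3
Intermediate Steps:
H(Z, k) = √(Z² + k²)/4
H(a, -173) - 1*2989 = √((-59)² + (-173)²)/4 - 1*2989 = √(3481 + 29929)/4 - 2989 = √33410/4 - 2989 = -2989 + √33410/4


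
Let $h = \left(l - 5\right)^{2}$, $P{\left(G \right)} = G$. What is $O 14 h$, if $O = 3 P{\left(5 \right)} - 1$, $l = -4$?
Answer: $15876$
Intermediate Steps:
$O = 14$ ($O = 3 \cdot 5 - 1 = 15 - 1 = 14$)
$h = 81$ ($h = \left(-4 - 5\right)^{2} = \left(-9\right)^{2} = 81$)
$O 14 h = 14 \cdot 14 \cdot 81 = 196 \cdot 81 = 15876$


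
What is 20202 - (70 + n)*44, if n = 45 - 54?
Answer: 17518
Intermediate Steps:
n = -9
20202 - (70 + n)*44 = 20202 - (70 - 9)*44 = 20202 - 61*44 = 20202 - 1*2684 = 20202 - 2684 = 17518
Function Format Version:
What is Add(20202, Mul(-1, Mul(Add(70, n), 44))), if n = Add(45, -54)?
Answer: 17518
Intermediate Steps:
n = -9
Add(20202, Mul(-1, Mul(Add(70, n), 44))) = Add(20202, Mul(-1, Mul(Add(70, -9), 44))) = Add(20202, Mul(-1, Mul(61, 44))) = Add(20202, Mul(-1, 2684)) = Add(20202, -2684) = 17518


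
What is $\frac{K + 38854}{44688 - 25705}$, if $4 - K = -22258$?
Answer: $\frac{132}{41} \approx 3.2195$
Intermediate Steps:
$K = 22262$ ($K = 4 - -22258 = 4 + 22258 = 22262$)
$\frac{K + 38854}{44688 - 25705} = \frac{22262 + 38854}{44688 - 25705} = \frac{61116}{18983} = 61116 \cdot \frac{1}{18983} = \frac{132}{41}$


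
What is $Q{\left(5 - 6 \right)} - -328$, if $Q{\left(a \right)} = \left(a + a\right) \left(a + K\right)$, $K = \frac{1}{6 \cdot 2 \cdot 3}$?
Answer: $\frac{5939}{18} \approx 329.94$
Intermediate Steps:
$K = \frac{1}{36}$ ($K = \frac{1}{12 \cdot 3} = \frac{1}{36} \approx 0.027778$)
$Q{\left(a \right)} = 2 a \left(\frac{1}{36} + a\right)$ ($Q{\left(a \right)} = \left(a + a\right) \left(a + \frac{1}{36}\right) = 2 a \left(\frac{1}{36} + a\right)$)
$Q{\left(5 - 6 \right)} - -328 = \frac{\left(5 - 6\right) \left(1 + 36 \left(5 - 6\right)\right)}{18} - -328 = \frac{\left(5 - 6\right) \left(1 + 36 \left(5 - 6\right)\right)}{18} + 328 = \frac{1}{18} \left(-1\right) \left(1 + 36 \left(-1\right)\right) + 328 = \frac{1}{18} \left(-1\right) \left(1 - 36\right) + 328 = \frac{1}{18} \left(-1\right) \left(-35\right) + 328 = \frac{35}{18} + 328 = \frac{5939}{18}$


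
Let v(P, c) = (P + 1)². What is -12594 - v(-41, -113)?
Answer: -14194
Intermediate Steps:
v(P, c) = (1 + P)²
-12594 - v(-41, -113) = -12594 - (1 - 41)² = -12594 - 1*(-40)² = -12594 - 1*1600 = -12594 - 1600 = -14194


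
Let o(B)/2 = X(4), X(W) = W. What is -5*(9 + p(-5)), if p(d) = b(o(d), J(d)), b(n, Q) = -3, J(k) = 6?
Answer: -30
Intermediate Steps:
o(B) = 8 (o(B) = 2*4 = 8)
p(d) = -3
-5*(9 + p(-5)) = -5*(9 - 3) = -5*6 = -30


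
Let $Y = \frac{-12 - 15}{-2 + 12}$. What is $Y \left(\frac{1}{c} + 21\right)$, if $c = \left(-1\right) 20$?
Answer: $- \frac{11313}{200} \approx -56.565$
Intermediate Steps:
$c = -20$
$Y = - \frac{27}{10} \approx -2.7$
$Y \left(\frac{1}{c} + 21\right) = - \frac{27 \left(\frac{1}{-20} + 21\right)}{10} = - \frac{27 \left(- \frac{1}{20} + 21\right)}{10} = \left(- \frac{27}{10}\right) \frac{419}{20} = - \frac{11313}{200}$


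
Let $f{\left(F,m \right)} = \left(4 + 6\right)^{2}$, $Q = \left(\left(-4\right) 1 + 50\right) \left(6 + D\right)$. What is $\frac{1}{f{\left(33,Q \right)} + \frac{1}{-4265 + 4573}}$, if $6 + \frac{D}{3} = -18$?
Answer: $\frac{308}{30801} \approx 0.0099997$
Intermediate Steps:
$D = -72$ ($D = -18 + 3 \left(-18\right) = -18 - 54 = -72$)
$Q = -3036$ ($Q = \left(\left(-4\right) 1 + 50\right) \left(6 - 72\right) = \left(-4 + 50\right) \left(-66\right) = 46 \left(-66\right) = -3036$)
$f{\left(F,m \right)} = 100$ ($f{\left(F,m \right)} = 10^{2} = 100$)
$\frac{1}{f{\left(33,Q \right)} + \frac{1}{-4265 + 4573}} = \frac{1}{100 + \frac{1}{-4265 + 4573}} = \frac{1}{100 + \frac{1}{308}} = \frac{1}{\frac{30801}{308}} = \frac{308}{30801}$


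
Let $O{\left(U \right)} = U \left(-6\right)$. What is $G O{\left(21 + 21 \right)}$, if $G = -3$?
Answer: $756$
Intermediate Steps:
$O{\left(U \right)} = - 6 U$
$G O{\left(21 + 21 \right)} = - 3 \left(- 6 \left(21 + 21\right)\right) = - 3 \left(\left(-6\right) 42\right) = \left(-3\right) \left(-252\right) = 756$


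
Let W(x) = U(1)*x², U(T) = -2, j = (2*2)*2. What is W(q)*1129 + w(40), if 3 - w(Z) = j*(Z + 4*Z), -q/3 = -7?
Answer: -997375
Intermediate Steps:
q = 21 (q = -3*(-7) = 21)
j = 8 (j = 4*2 = 8)
w(Z) = 3 - 40*Z (w(Z) = 3 - 8*(Z + 4*Z) = 3 - 8*5*Z = 3 - 40*Z)
W(x) = -2*x²
W(q)*1129 + w(40) = -2*21²*1129 + (3 - 40*40) = -2*441*1129 + (3 - 1600) = -882*1129 - 1597 = -995778 - 1597 = -997375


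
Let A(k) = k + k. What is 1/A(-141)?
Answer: -1/282 ≈ -0.0035461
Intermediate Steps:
A(k) = 2*k
1/A(-141) = 1/(2*(-141)) = 1/(-282) = -1/282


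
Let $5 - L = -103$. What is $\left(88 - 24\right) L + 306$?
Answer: $7218$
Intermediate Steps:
$L = 108$ ($L = 5 - -103 = 5 + 103 = 108$)
$\left(88 - 24\right) L + 306 = \left(88 - 24\right) 108 + 306 = 64 \cdot 108 + 306 = 6912 + 306 = 7218$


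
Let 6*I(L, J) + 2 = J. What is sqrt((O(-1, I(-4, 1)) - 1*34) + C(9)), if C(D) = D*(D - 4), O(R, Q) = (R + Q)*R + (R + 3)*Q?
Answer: sqrt(426)/6 ≈ 3.4400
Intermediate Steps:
I(L, J) = -1/3 + J/6
O(R, Q) = Q*(3 + R) + R*(Q + R) (O(R, Q) = (Q + R)*R + (3 + R)*Q = R*(Q + R) + Q*(3 + R) = Q*(3 + R) + R*(Q + R))
C(D) = D*(-4 + D)
sqrt((O(-1, I(-4, 1)) - 1*34) + C(9)) = sqrt((((-1)**2 + 3*(-1/3 + (1/6)*1) + 2*(-1/3 + (1/6)*1)*(-1)) - 1*34) + 9*(-4 + 9)) = sqrt(((1 + 3*(-1/3 + 1/6) + 2*(-1/3 + 1/6)*(-1)) - 34) + 9*5) = sqrt(((1 + 3*(-1/6) + 2*(-1/6)*(-1)) - 34) + 45) = sqrt(((1 - 1/2 + 1/3) - 34) + 45) = sqrt((5/6 - 34) + 45) = sqrt(-199/6 + 45) = sqrt(71/6) = sqrt(426)/6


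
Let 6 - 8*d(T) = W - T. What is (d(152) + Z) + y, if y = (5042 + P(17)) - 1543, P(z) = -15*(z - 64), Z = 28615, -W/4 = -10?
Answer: 131335/4 ≈ 32834.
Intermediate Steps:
W = 40 (W = -4*(-10) = 40)
d(T) = -17/4 + T/8 (d(T) = ¾ - (40 - T)/8 = ¾ + (-5 + T/8) = -17/4 + T/8)
P(z) = 960 - 15*z (P(z) = -15*(-64 + z) = 960 - 15*z)
y = 4204 (y = (5042 + (960 - 15*17)) - 1543 = (5042 + (960 - 255)) - 1543 = (5042 + 705) - 1543 = 5747 - 1543 = 4204)
(d(152) + Z) + y = ((-17/4 + (⅛)*152) + 28615) + 4204 = ((-17/4 + 19) + 28615) + 4204 = (59/4 + 28615) + 4204 = 114519/4 + 4204 = 131335/4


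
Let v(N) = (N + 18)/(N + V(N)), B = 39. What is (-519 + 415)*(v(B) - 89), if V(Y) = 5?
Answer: 100334/11 ≈ 9121.3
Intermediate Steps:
v(N) = (18 + N)/(5 + N) (v(N) = (N + 18)/(N + 5) = (18 + N)/(5 + N))
(-519 + 415)*(v(B) - 89) = (-519 + 415)*((18 + 39)/(5 + 39) - 89) = -104*(57/44 - 89) = -104*(-3859/44) = 100334/11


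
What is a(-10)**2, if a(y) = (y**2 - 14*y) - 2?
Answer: 56644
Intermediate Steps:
a(y) = -2 + y**2 - 14*y
a(-10)**2 = (-2 + (-10)**2 - 14*(-10))**2 = (-2 + 100 + 140)**2 = 238**2 = 56644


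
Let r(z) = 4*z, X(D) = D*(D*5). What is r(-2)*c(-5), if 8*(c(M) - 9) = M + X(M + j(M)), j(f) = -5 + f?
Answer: -1192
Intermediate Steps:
X(D) = 5*D**2 (X(D) = D*(5*D) = 5*D**2)
c(M) = 9 + M/8 + 5*(-5 + 2*M)**2/8 (c(M) = 9 + (M + 5*(M + (-5 + M))**2)/8 = 9 + (M + 5*(-5 + 2*M)**2)/8 = 9 + (M/8 + 5*(-5 + 2*M)**2/8) = 9 + M/8 + 5*(-5 + 2*M)**2/8)
r(-2)*c(-5) = (4*(-2))*(197/8 - 99/8*(-5) + (5/2)*(-5)**2) = -8*(197/8 + 495/8 + (5/2)*25) = -8*(197/8 + 495/8 + 125/2) = -8*149 = -1192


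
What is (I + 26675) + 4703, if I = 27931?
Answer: 59309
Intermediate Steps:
(I + 26675) + 4703 = (27931 + 26675) + 4703 = 54606 + 4703 = 59309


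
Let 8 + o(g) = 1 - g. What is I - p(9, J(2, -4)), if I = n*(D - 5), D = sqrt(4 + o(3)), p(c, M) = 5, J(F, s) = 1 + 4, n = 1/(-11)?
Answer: -50/11 - I*sqrt(6)/11 ≈ -4.5455 - 0.22268*I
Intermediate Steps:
o(g) = -7 - g (o(g) = -8 + (1 - g) = -7 - g)
n = -1/11 ≈ -0.090909
J(F, s) = 5
D = I*sqrt(6) (D = sqrt(4 + (-7 - 1*3)) = sqrt(4 + (-7 - 3)) = sqrt(4 - 10) = sqrt(-6) = I*sqrt(6) ≈ 2.4495*I)
I = 5/11 - I*sqrt(6)/11 (I = -(I*sqrt(6) - 5)/11 = -(-5 + I*sqrt(6))/11 = 5/11 - I*sqrt(6)/11 ≈ 0.45455 - 0.22268*I)
I - p(9, J(2, -4)) = (5/11 - I*sqrt(6)/11) - 1*5 = (5/11 - I*sqrt(6)/11) - 5 = -50/11 - I*sqrt(6)/11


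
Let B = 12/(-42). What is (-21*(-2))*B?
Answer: -12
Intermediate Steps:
B = -2/7 (B = 12*(-1/42) = -2/7 ≈ -0.28571)
(-21*(-2))*B = -21*(-2)*(-2/7) = 42*(-2/7) = -12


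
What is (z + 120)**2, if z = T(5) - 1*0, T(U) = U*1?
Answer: 15625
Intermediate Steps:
T(U) = U
z = 5 (z = 5 - 1*0 = 5 + 0 = 5)
(z + 120)**2 = (5 + 120)**2 = 125**2 = 15625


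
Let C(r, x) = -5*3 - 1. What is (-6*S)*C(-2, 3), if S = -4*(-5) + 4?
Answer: 2304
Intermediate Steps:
C(r, x) = -16 (C(r, x) = -15 - 1 = -16)
S = 24 (S = 20 + 4 = 24)
(-6*S)*C(-2, 3) = -6*24*(-16) = -144*(-16) = 2304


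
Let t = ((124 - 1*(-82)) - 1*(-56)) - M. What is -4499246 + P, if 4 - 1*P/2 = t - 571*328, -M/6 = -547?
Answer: -4118622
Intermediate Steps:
M = 3282 (M = -6*(-547) = 3282)
t = -3020 (t = ((124 - 1*(-82)) - 1*(-56)) - 1*3282 = ((124 + 82) + 56) - 3282 = (206 + 56) - 3282 = 262 - 3282 = -3020)
P = 380624 (P = 8 - 2*(-3020 - 571*328) = 8 - 2*(-3020 - 187288) = 8 - 2*(-190308) = 8 + 380616 = 380624)
-4499246 + P = -4499246 + 380624 = -4118622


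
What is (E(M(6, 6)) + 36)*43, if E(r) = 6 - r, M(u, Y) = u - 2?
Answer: 1634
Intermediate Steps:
M(u, Y) = -2 + u
(E(M(6, 6)) + 36)*43 = ((6 - (-2 + 6)) + 36)*43 = ((6 - 1*4) + 36)*43 = ((6 - 4) + 36)*43 = (2 + 36)*43 = 38*43 = 1634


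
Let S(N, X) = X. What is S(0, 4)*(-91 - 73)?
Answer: -656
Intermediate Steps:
S(0, 4)*(-91 - 73) = 4*(-91 - 73) = 4*(-164) = -656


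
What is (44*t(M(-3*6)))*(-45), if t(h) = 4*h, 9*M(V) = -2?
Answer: 1760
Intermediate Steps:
M(V) = -2/9 (M(V) = (1/9)*(-2) = -2/9)
(44*t(M(-3*6)))*(-45) = (44*(4*(-2/9)))*(-45) = (44*(-8/9))*(-45) = -352/9*(-45) = 1760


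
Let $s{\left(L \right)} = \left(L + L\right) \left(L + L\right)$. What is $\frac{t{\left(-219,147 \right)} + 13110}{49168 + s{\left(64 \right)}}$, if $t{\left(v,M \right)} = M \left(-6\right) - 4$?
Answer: $\frac{764}{4097} \approx 0.18648$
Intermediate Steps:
$s{\left(L \right)} = 4 L^{2}$ ($s{\left(L \right)} = 2 L 2 L = 4 L^{2}$)
$t{\left(v,M \right)} = -4 - 6 M$ ($t{\left(v,M \right)} = - 6 M - 4 = -4 - 6 M$)
$\frac{t{\left(-219,147 \right)} + 13110}{49168 + s{\left(64 \right)}} = \frac{\left(-4 - 882\right) + 13110}{49168 + 4 \cdot 64^{2}} = \frac{\left(-4 - 882\right) + 13110}{49168 + 4 \cdot 4096} = \frac{-886 + 13110}{49168 + 16384} = \frac{12224}{65552} = 12224 \cdot \frac{1}{65552} = \frac{764}{4097}$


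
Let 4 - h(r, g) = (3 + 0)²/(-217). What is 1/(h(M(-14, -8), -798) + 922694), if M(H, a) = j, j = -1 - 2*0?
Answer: 217/200225475 ≈ 1.0838e-6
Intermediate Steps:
j = -1 (j = -1 + 0 = -1)
M(H, a) = -1
h(r, g) = 877/217 (h(r, g) = 4 - (3 + 0)²/(-217) = 4 - 3²*(-1)/217 = 4 - 9*(-1)/217 = 4 - 1*(-9/217) = 4 + 9/217 = 877/217)
1/(h(M(-14, -8), -798) + 922694) = 1/(877/217 + 922694) = 1/(200225475/217) = 217/200225475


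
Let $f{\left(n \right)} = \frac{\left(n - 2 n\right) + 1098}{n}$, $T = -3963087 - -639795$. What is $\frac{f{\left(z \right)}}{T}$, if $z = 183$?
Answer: $- \frac{5}{3323292} \approx -1.5045 \cdot 10^{-6}$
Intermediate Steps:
$T = -3323292$ ($T = -3963087 + 639795 = -3323292$)
$f{\left(n \right)} = \frac{1098 - n}{n}$ ($f{\left(n \right)} = \frac{- n + 1098}{n} = \frac{1098 - n}{n}$)
$\frac{f{\left(z \right)}}{T} = \frac{\frac{1}{183} \left(1098 - 183\right)}{-3323292} = \frac{1098 - 183}{183} \left(- \frac{1}{3323292}\right) = \frac{1}{183} \cdot 915 \left(- \frac{1}{3323292}\right) = 5 \left(- \frac{1}{3323292}\right) = - \frac{5}{3323292}$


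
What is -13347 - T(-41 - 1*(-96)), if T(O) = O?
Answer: -13402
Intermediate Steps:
-13347 - T(-41 - 1*(-96)) = -13347 - (-41 - 1*(-96)) = -13347 - (-41 + 96) = -13347 - 1*55 = -13347 - 55 = -13402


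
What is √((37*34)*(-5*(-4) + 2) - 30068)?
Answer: 2*I*√598 ≈ 48.908*I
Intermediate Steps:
√((37*34)*(-5*(-4) + 2) - 30068) = √(1258*(20 + 2) - 30068) = √(1258*22 - 30068) = √(27676 - 30068) = √(-2392) = 2*I*√598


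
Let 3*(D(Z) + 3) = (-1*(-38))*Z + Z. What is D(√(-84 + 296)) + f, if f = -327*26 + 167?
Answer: -8338 + 26*√53 ≈ -8148.7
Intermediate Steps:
D(Z) = -3 + 13*Z (D(Z) = -3 + ((-1*(-38))*Z + Z)/3 = -3 + (38*Z + Z)/3 = -3 + (39*Z)/3 = -3 + 13*Z)
f = -8335 (f = -8502 + 167 = -8335)
D(√(-84 + 296)) + f = (-3 + 13*√(-84 + 296)) - 8335 = (-3 + 13*√212) - 8335 = (-3 + 13*(2*√53)) - 8335 = (-3 + 26*√53) - 8335 = -8338 + 26*√53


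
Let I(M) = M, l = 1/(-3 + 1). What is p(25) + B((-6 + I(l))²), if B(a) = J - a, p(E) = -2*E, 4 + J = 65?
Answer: -125/4 ≈ -31.250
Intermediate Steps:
l = -½ (l = 1/(-2) = -½ ≈ -0.50000)
J = 61 (J = -4 + 65 = 61)
B(a) = 61 - a
p(25) + B((-6 + I(l))²) = -2*25 + (61 - (-6 - ½)²) = -50 + (61 - (-13/2)²) = -50 + (61 - 1*169/4) = -50 + (61 - 169/4) = -50 + 75/4 = -125/4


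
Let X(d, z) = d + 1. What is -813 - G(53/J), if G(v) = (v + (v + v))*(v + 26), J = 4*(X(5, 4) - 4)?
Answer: -93531/64 ≈ -1461.4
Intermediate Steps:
X(d, z) = 1 + d
J = 8 (J = 4*((1 + 5) - 4) = 4*(6 - 4) = 4*2 = 8)
G(v) = 3*v*(26 + v) (G(v) = (v + 2*v)*(26 + v) = (3*v)*(26 + v) = 3*v*(26 + v))
-813 - G(53/J) = -813 - 3*53/8*(26 + 53/8) = -813 - 3*53*(⅛)*(26 + 53*(⅛)) = -813 - 3*53*(26 + 53/8)/8 = -813 - 3*53*261/(8*8) = -813 - 1*41499/64 = -813 - 41499/64 = -93531/64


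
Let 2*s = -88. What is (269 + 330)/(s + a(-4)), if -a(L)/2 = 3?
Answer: -599/50 ≈ -11.980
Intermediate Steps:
s = -44 (s = (½)*(-88) = -44)
a(L) = -6 (a(L) = -2*3 = -6)
(269 + 330)/(s + a(-4)) = (269 + 330)/(-44 - 6) = 599/(-50) = 599*(-1/50) = -599/50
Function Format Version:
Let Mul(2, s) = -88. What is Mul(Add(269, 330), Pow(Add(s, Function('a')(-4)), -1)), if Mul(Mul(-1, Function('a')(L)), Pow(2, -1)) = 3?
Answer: Rational(-599, 50) ≈ -11.980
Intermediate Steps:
s = -44 (s = Mul(Rational(1, 2), -88) = -44)
Function('a')(L) = -6 (Function('a')(L) = Mul(-2, 3) = -6)
Mul(Add(269, 330), Pow(Add(s, Function('a')(-4)), -1)) = Mul(Add(269, 330), Pow(Add(-44, -6), -1)) = Mul(599, Pow(-50, -1)) = Mul(599, Rational(-1, 50)) = Rational(-599, 50)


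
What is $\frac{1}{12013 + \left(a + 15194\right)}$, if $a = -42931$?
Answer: $- \frac{1}{15724} \approx -6.3597 \cdot 10^{-5}$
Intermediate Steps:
$\frac{1}{12013 + \left(a + 15194\right)} = \frac{1}{12013 + \left(-42931 + 15194\right)} = \frac{1}{12013 - 27737} = \frac{1}{-15724} = - \frac{1}{15724}$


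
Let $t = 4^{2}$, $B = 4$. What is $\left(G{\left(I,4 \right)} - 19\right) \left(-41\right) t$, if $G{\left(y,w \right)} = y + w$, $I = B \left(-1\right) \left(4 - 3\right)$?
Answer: $12464$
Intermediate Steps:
$I = -4$ ($I = 4 \left(-1\right) \left(4 - 3\right) = - 4 \left(4 - 3\right) = \left(-4\right) 1 = -4$)
$t = 16$
$G{\left(y,w \right)} = w + y$
$\left(G{\left(I,4 \right)} - 19\right) \left(-41\right) t = \left(\left(4 - 4\right) - 19\right) \left(-41\right) 16 = \left(0 - 19\right) \left(-41\right) 16 = \left(-19\right) \left(-41\right) 16 = 779 \cdot 16 = 12464$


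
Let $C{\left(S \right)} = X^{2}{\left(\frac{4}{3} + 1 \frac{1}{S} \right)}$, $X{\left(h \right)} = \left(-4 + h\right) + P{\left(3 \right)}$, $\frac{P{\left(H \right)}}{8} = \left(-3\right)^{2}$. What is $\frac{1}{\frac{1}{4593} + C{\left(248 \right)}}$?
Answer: $\frac{847463616}{4074325813651} \approx 0.000208$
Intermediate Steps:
$P{\left(H \right)} = 72$ ($P{\left(H \right)} = 8 \left(-3\right)^{2} = 8 \cdot 9 = 72$)
$X{\left(h \right)} = 68 + h$ ($X{\left(h \right)} = \left(-4 + h\right) + 72 = 68 + h$)
$C{\left(S \right)} = \left(\frac{208}{3} + \frac{1}{S}\right)^{2}$ ($C{\left(S \right)} = \left(68 + \left(\frac{4}{3} + 1 \frac{1}{S}\right)\right)^{2} = \left(68 + \left(4 \cdot \frac{1}{3} + \frac{1}{S}\right)\right)^{2} = \left(68 + \left(\frac{4}{3} + \frac{1}{S}\right)\right)^{2} = \left(\frac{208}{3} + \frac{1}{S}\right)^{2}$)
$\frac{1}{\frac{1}{4593} + C{\left(248 \right)}} = \frac{1}{\frac{1}{4593} + \frac{\left(3 + 208 \cdot 248\right)^{2}}{9 \cdot 61504}} = \frac{1}{\frac{1}{4593} + \frac{1}{9} \cdot \frac{1}{61504} \left(3 + 51584\right)^{2}} = \frac{1}{\frac{1}{4593} + \frac{1}{9} \cdot \frac{1}{61504} \cdot 51587^{2}} = \frac{1}{\frac{1}{4593} + \frac{1}{9} \cdot \frac{1}{61504} \cdot 2661218569} = \frac{1}{\frac{1}{4593} + \frac{2661218569}{553536}} = \frac{1}{\frac{4074325813651}{847463616}} = \frac{847463616}{4074325813651}$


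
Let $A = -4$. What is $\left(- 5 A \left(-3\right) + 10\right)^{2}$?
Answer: $2500$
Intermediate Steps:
$\left(- 5 A \left(-3\right) + 10\right)^{2} = \left(\left(-5\right) \left(-4\right) \left(-3\right) + 10\right)^{2} = \left(20 \left(-3\right) + 10\right)^{2} = \left(-60 + 10\right)^{2} = \left(-50\right)^{2} = 2500$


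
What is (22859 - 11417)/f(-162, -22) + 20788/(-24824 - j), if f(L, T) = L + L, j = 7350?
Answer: -31239185/868698 ≈ -35.961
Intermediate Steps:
f(L, T) = 2*L
(22859 - 11417)/f(-162, -22) + 20788/(-24824 - j) = (22859 - 11417)/((2*(-162))) + 20788/(-24824 - 1*7350) = 11442/(-324) + 20788/(-24824 - 7350) = 11442*(-1/324) + 20788/(-32174) = -1907/54 + 20788*(-1/32174) = -1907/54 - 10394/16087 = -31239185/868698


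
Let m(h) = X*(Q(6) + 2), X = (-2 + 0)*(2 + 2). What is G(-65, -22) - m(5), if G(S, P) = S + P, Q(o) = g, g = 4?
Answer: -39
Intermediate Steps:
Q(o) = 4
X = -8 (X = -2*4 = -8)
m(h) = -48 (m(h) = -8*(4 + 2) = -8*6 = -48)
G(S, P) = P + S
G(-65, -22) - m(5) = (-22 - 65) - 1*(-48) = -87 + 48 = -39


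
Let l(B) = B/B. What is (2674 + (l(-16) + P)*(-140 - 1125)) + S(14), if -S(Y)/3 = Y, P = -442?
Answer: 560497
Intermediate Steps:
l(B) = 1
S(Y) = -3*Y
(2674 + (l(-16) + P)*(-140 - 1125)) + S(14) = (2674 + (1 - 442)*(-140 - 1125)) - 3*14 = (2674 - 441*(-1265)) - 42 = (2674 + 557865) - 42 = 560539 - 42 = 560497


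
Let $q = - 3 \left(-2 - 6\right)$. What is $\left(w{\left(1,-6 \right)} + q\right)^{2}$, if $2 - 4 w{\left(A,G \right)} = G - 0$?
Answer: $676$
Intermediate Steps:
$w{\left(A,G \right)} = \frac{1}{2} - \frac{G}{4}$ ($w{\left(A,G \right)} = \frac{1}{2} - \frac{G - 0}{4} = \frac{1}{2} - \frac{G + 0}{4} = \frac{1}{2} - \frac{G}{4}$)
$q = 24$ ($q = \left(-3\right) \left(-8\right) = 24$)
$\left(w{\left(1,-6 \right)} + q\right)^{2} = \left(\left(\frac{1}{2} - - \frac{3}{2}\right) + 24\right)^{2} = \left(\left(\frac{1}{2} + \frac{3}{2}\right) + 24\right)^{2} = \left(2 + 24\right)^{2} = 26^{2} = 676$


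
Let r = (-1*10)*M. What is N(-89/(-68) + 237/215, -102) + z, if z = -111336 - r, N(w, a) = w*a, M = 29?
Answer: -47855533/430 ≈ -1.1129e+5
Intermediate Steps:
r = -290 (r = -1*10*29 = -10*29 = -290)
N(w, a) = a*w
z = -111046 (z = -111336 - 1*(-290) = -111336 + 290 = -111046)
N(-89/(-68) + 237/215, -102) + z = -102*(-89/(-68) + 237/215) - 111046 = -102*(-89*(-1/68) + 237*(1/215)) - 111046 = -102*(89/68 + 237/215) - 111046 = -102*35251/14620 - 111046 = -105753/430 - 111046 = -47855533/430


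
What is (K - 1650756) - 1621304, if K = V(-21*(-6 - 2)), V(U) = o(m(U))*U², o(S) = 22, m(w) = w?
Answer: -2651132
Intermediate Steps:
V(U) = 22*U²
K = 620928 (K = 22*(-21*(-6 - 2))² = 22*(-21*(-8))² = 22*168² = 22*28224 = 620928)
(K - 1650756) - 1621304 = (620928 - 1650756) - 1621304 = -1029828 - 1621304 = -2651132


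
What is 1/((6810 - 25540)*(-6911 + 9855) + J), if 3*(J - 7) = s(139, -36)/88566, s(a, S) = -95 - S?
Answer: -265698/14650883441933 ≈ -1.8135e-8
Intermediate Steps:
J = 1859827/265698 (J = 7 + ((-95 - 1*(-36))/88566)/3 = 7 + ((-95 + 36)*(1/88566))/3 = 7 + (-59*1/88566)/3 = 7 + (1/3)*(-59/88566) = 7 - 59/265698 = 1859827/265698 ≈ 6.9998)
1/((6810 - 25540)*(-6911 + 9855) + J) = 1/((6810 - 25540)*(-6911 + 9855) + 1859827/265698) = 1/(-18730*2944 + 1859827/265698) = 1/(-55141120 + 1859827/265698) = 1/(-14650883441933/265698) = -265698/14650883441933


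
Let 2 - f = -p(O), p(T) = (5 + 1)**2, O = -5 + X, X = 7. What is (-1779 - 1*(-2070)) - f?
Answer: 253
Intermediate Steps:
O = 2 (O = -5 + 7 = 2)
p(T) = 36 (p(T) = 6**2 = 36)
f = 38 (f = 2 - (-1)*36 = 2 - 1*(-36) = 2 + 36 = 38)
(-1779 - 1*(-2070)) - f = (-1779 - 1*(-2070)) - 1*38 = (-1779 + 2070) - 38 = 291 - 38 = 253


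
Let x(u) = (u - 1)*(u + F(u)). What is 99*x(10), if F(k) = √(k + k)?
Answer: 8910 + 1782*√5 ≈ 12895.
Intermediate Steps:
F(k) = √2*√k (F(k) = √(2*k) = √2*√k)
x(u) = (-1 + u)*(u + √2*√u) (x(u) = (u - 1)*(u + √2*√u) = (-1 + u)*(u + √2*√u))
99*x(10) = 99*(10² - 1*10 + √2*10^(3/2) - √2*√10) = 99*(100 - 10 + √2*(10*√10) - 2*√5) = 99*(100 - 10 + 20*√5 - 2*√5) = 99*(90 + 18*√5) = 8910 + 1782*√5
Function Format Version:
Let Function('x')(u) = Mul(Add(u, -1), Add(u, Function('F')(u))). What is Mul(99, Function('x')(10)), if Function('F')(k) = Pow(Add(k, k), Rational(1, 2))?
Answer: Add(8910, Mul(1782, Pow(5, Rational(1, 2)))) ≈ 12895.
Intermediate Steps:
Function('F')(k) = Mul(Pow(2, Rational(1, 2)), Pow(k, Rational(1, 2))) (Function('F')(k) = Pow(Mul(2, k), Rational(1, 2)) = Mul(Pow(2, Rational(1, 2)), Pow(k, Rational(1, 2))))
Function('x')(u) = Mul(Add(-1, u), Add(u, Mul(Pow(2, Rational(1, 2)), Pow(u, Rational(1, 2))))) (Function('x')(u) = Mul(Add(u, -1), Add(u, Mul(Pow(2, Rational(1, 2)), Pow(u, Rational(1, 2))))) = Mul(Add(-1, u), Add(u, Mul(Pow(2, Rational(1, 2)), Pow(u, Rational(1, 2))))))
Mul(99, Function('x')(10)) = Mul(99, Add(Pow(10, 2), Mul(-1, 10), Mul(Pow(2, Rational(1, 2)), Pow(10, Rational(3, 2))), Mul(-1, Pow(2, Rational(1, 2)), Pow(10, Rational(1, 2))))) = Mul(99, Add(100, -10, Mul(Pow(2, Rational(1, 2)), Mul(10, Pow(10, Rational(1, 2)))), Mul(-2, Pow(5, Rational(1, 2))))) = Mul(99, Add(100, -10, Mul(20, Pow(5, Rational(1, 2))), Mul(-2, Pow(5, Rational(1, 2))))) = Mul(99, Add(90, Mul(18, Pow(5, Rational(1, 2))))) = Add(8910, Mul(1782, Pow(5, Rational(1, 2))))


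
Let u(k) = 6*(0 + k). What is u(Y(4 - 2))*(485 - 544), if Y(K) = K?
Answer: -708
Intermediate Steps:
u(k) = 6*k
u(Y(4 - 2))*(485 - 544) = (6*(4 - 2))*(485 - 544) = (6*2)*(-59) = 12*(-59) = -708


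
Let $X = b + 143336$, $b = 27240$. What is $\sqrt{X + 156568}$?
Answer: $2 \sqrt{81786} \approx 571.96$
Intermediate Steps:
$X = 170576$ ($X = 27240 + 143336 = 170576$)
$\sqrt{X + 156568} = \sqrt{170576 + 156568} = \sqrt{327144} = 2 \sqrt{81786}$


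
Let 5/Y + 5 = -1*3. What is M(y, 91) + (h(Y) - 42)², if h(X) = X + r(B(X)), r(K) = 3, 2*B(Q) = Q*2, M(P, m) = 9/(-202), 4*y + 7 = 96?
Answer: 10149101/6464 ≈ 1570.1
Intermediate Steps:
y = 89/4 (y = -7/4 + (¼)*96 = -7/4 + 24 = 89/4 ≈ 22.250)
M(P, m) = -9/202 (M(P, m) = 9*(-1/202) = -9/202)
Y = -5/8 (Y = 5/(-5 - 1*3) = 5/(-5 - 3) = 5/(-8) = 5*(-⅛) = -5/8 ≈ -0.62500)
B(Q) = Q (B(Q) = (Q*2)/2 = (2*Q)/2 = Q)
h(X) = 3 + X (h(X) = X + 3 = 3 + X)
M(y, 91) + (h(Y) - 42)² = -9/202 + ((3 - 5/8) - 42)² = -9/202 + (19/8 - 42)² = -9/202 + (-317/8)² = -9/202 + 100489/64 = 10149101/6464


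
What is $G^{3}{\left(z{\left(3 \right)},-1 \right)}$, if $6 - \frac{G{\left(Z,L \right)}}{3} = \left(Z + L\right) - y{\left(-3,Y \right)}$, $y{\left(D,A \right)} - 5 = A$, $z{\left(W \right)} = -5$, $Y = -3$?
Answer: $74088$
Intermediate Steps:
$y{\left(D,A \right)} = 5 + A$
$G{\left(Z,L \right)} = 24 - 3 L - 3 Z$ ($G{\left(Z,L \right)} = 18 - 3 \left(\left(Z + L\right) - \left(5 - 3\right)\right) = 18 - 3 \left(\left(L + Z\right) - 2\right) = 18 - 3 \left(-2 + L + Z\right) = 18 - \left(-6 + 3 L + 3 Z\right) = 24 - 3 L - 3 Z$)
$G^{3}{\left(z{\left(3 \right)},-1 \right)} = \left(24 - -3 - -15\right)^{3} = \left(24 + 3 + 15\right)^{3} = 42^{3} = 74088$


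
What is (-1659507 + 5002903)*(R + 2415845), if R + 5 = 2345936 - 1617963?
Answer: 10511011808948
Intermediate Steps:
R = 727968 (R = -5 + (2345936 - 1617963) = -5 + 727973 = 727968)
(-1659507 + 5002903)*(R + 2415845) = (-1659507 + 5002903)*(727968 + 2415845) = 3343396*3143813 = 10511011808948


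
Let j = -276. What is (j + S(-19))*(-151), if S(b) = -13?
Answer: 43639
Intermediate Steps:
(j + S(-19))*(-151) = (-276 - 13)*(-151) = -289*(-151) = 43639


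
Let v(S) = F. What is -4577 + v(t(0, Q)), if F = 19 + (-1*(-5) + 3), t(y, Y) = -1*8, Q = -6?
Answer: -4550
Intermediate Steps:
t(y, Y) = -8
F = 27 (F = 19 + (5 + 3) = 19 + 8 = 27)
v(S) = 27
-4577 + v(t(0, Q)) = -4577 + 27 = -4550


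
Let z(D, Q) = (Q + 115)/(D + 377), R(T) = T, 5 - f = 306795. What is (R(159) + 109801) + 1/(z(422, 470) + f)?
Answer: 26953903764201/245124625 ≈ 1.0996e+5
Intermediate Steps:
f = -306790 (f = 5 - 1*306795 = 5 - 306795 = -306790)
z(D, Q) = (115 + Q)/(377 + D)
(R(159) + 109801) + 1/(z(422, 470) + f) = (159 + 109801) + 1/((115 + 470)/(377 + 422) - 306790) = 109960 + 1/(585/799 - 306790) = 109960 + 1/(-245124625/799) = 109960 - 799/245124625 = 26953903764201/245124625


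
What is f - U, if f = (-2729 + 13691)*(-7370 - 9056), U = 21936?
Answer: -180083748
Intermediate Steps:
f = -180061812 (f = 10962*(-16426) = -180061812)
f - U = -180061812 - 1*21936 = -180061812 - 21936 = -180083748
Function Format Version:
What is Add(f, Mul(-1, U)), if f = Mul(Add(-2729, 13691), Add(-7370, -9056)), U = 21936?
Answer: -180083748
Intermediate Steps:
f = -180061812 (f = Mul(10962, -16426) = -180061812)
Add(f, Mul(-1, U)) = Add(-180061812, Mul(-1, 21936)) = Add(-180061812, -21936) = -180083748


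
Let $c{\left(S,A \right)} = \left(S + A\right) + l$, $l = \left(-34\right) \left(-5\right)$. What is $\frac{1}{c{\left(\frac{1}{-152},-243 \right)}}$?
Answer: $- \frac{152}{11097} \approx -0.013697$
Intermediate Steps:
$l = 170$
$c{\left(S,A \right)} = 170 + A + S$ ($c{\left(S,A \right)} = \left(S + A\right) + 170 = \left(A + S\right) + 170 = 170 + A + S$)
$\frac{1}{c{\left(\frac{1}{-152},-243 \right)}} = \frac{1}{170 - 243 + \frac{1}{-152}} = \frac{1}{170 - 243 - \frac{1}{152}} = \frac{1}{- \frac{11097}{152}} = - \frac{152}{11097}$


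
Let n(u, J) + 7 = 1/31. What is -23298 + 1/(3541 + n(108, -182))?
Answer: -2552412359/109555 ≈ -23298.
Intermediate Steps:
n(u, J) = -216/31 (n(u, J) = -7 + 1/31 = -216/31)
-23298 + 1/(3541 + n(108, -182)) = -23298 + 1/(3541 - 216/31) = -23298 + 1/(109555/31) = -23298 + 31/109555 = -2552412359/109555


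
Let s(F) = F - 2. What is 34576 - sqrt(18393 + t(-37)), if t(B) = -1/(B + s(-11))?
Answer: 34576 - sqrt(1839302)/10 ≈ 34440.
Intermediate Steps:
s(F) = -2 + F
t(B) = -1/(-13 + B) (t(B) = -1/(B + (-2 - 11)) = -1/(B - 13) = -1/(-13 + B))
34576 - sqrt(18393 + t(-37)) = 34576 - sqrt(18393 - 1/(-13 - 37)) = 34576 - sqrt(18393 - 1/(-50)) = 34576 - sqrt(18393 - 1*(-1/50)) = 34576 - sqrt(18393 + 1/50) = 34576 - sqrt(919651/50) = 34576 - sqrt(1839302)/10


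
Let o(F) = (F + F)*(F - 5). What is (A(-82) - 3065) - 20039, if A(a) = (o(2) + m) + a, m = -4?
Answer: -23202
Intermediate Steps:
o(F) = 2*F*(-5 + F) (o(F) = (2*F)*(-5 + F) = 2*F*(-5 + F))
A(a) = -16 + a (A(a) = (2*2*(-5 + 2) - 4) + a = (2*2*(-3) - 4) + a = (-12 - 4) + a = -16 + a)
(A(-82) - 3065) - 20039 = ((-16 - 82) - 3065) - 20039 = (-98 - 3065) - 20039 = -3163 - 20039 = -23202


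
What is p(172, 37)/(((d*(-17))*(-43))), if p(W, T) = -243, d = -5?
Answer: 243/3655 ≈ 0.066484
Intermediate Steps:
p(172, 37)/(((d*(-17))*(-43))) = -243/(-5*(-17)*(-43)) = -243/(85*(-43)) = -243/(-3655) = -243*(-1/3655) = 243/3655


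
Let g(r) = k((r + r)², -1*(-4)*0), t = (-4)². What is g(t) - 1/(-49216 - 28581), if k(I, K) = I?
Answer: 79664129/77797 ≈ 1024.0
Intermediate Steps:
t = 16
g(r) = 4*r² (g(r) = (r + r)² = (2*r)² = 4*r²)
g(t) - 1/(-49216 - 28581) = 4*16² - 1/(-49216 - 28581) = 4*256 - 1/(-77797) = 1024 - 1*(-1/77797) = 1024 + 1/77797 = 79664129/77797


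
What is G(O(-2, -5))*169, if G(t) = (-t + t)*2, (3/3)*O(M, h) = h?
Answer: 0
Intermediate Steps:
O(M, h) = h
G(t) = 0 (G(t) = 0*2 = 0)
G(O(-2, -5))*169 = 0*169 = 0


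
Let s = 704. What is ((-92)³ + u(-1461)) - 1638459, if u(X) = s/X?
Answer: -3531452471/1461 ≈ -2.4171e+6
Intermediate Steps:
u(X) = 704/X
((-92)³ + u(-1461)) - 1638459 = ((-92)³ + 704/(-1461)) - 1638459 = (-778688 + 704*(-1/1461)) - 1638459 = (-778688 - 704/1461) - 1638459 = -1137663872/1461 - 1638459 = -3531452471/1461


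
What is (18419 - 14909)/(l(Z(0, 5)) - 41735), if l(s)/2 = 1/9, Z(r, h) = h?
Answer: -31590/375613 ≈ -0.084103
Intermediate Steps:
l(s) = 2/9
(18419 - 14909)/(l(Z(0, 5)) - 41735) = (18419 - 14909)/(2/9 - 41735) = 3510/(-375613/9) = 3510*(-9/375613) = -31590/375613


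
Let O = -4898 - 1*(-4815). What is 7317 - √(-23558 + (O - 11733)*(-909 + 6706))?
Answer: 7317 - I*√68520910 ≈ 7317.0 - 8277.7*I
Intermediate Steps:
O = -83 (O = -4898 + 4815 = -83)
7317 - √(-23558 + (O - 11733)*(-909 + 6706)) = 7317 - √(-23558 + (-83 - 11733)*(-909 + 6706)) = 7317 - √(-23558 - 11816*5797) = 7317 - √(-23558 - 68497352) = 7317 - √(-68520910) = 7317 - I*√68520910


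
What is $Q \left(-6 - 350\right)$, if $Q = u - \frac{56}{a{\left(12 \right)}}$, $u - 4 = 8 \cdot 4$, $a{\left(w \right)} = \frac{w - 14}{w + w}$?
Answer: $-252048$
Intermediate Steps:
$a{\left(w \right)} = \frac{-14 + w}{2 w}$
$u = 36$ ($u = 4 + 8 \cdot 4 = 4 + 32 = 36$)
$Q = 708$ ($Q = 36 - \frac{56}{\frac{1}{2} \cdot \frac{1}{12} \left(-14 + 12\right)} = 36 - \frac{56}{\frac{1}{2} \cdot \frac{1}{12} \left(-2\right)} = 36 - \frac{56}{- \frac{1}{12}} = 36 - -672 = 36 + 672 = 708$)
$Q \left(-6 - 350\right) = 708 \left(-6 - 350\right) = 708 \left(-356\right) = -252048$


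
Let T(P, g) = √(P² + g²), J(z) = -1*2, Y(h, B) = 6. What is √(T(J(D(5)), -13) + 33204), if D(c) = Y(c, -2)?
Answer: √(33204 + √173) ≈ 182.26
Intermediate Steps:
D(c) = 6
J(z) = -2
√(T(J(D(5)), -13) + 33204) = √(√((-2)² + (-13)²) + 33204) = √(√(4 + 169) + 33204) = √(√173 + 33204) = √(33204 + √173)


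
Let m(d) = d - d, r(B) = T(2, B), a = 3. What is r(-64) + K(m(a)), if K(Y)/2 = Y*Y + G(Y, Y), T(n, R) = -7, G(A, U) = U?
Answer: -7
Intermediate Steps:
r(B) = -7
m(d) = 0
K(Y) = 2*Y + 2*Y² (K(Y) = 2*(Y*Y + Y) = 2*(Y² + Y) = 2*(Y + Y²) = 2*Y + 2*Y²)
r(-64) + K(m(a)) = -7 + 2*0*(1 + 0) = -7 + 2*0*1 = -7 + 0 = -7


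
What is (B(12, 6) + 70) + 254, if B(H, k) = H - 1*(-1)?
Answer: 337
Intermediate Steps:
B(H, k) = 1 + H (B(H, k) = H + 1 = 1 + H)
(B(12, 6) + 70) + 254 = ((1 + 12) + 70) + 254 = (13 + 70) + 254 = 83 + 254 = 337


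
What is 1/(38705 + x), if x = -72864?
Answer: -1/34159 ≈ -2.9275e-5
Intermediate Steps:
1/(38705 + x) = 1/(38705 - 72864) = 1/(-34159) = -1/34159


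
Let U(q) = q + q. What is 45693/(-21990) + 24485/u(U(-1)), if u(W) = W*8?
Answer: -89859373/58640 ≈ -1532.4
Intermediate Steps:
U(q) = 2*q
u(W) = 8*W
45693/(-21990) + 24485/u(U(-1)) = 45693/(-21990) + 24485/((8*(2*(-1)))) = 45693*(-1/21990) + 24485/((8*(-2))) = -15231/7330 + 24485/(-16) = -15231/7330 + 24485*(-1/16) = -15231/7330 - 24485/16 = -89859373/58640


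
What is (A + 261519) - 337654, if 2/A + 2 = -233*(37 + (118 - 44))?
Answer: -1969231777/25865 ≈ -76135.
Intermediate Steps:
A = -2/25865 (A = 2/(-2 - 233*(37 + (118 - 44))) = 2/(-2 - 233*(37 + 74)) = 2/(-2 - 233*111) = 2/(-2 - 25863) = 2/(-25865) = 2*(-1/25865) = -2/25865 ≈ -7.7325e-5)
(A + 261519) - 337654 = (-2/25865 + 261519) - 337654 = 6764188933/25865 - 337654 = -1969231777/25865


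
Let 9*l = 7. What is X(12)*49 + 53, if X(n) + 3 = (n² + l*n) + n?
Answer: 24022/3 ≈ 8007.3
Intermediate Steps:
l = 7/9 (l = (⅑)*7 = 7/9 ≈ 0.77778)
X(n) = -3 + n² + 16*n/9 (X(n) = -3 + ((n² + 7*n/9) + n) = -3 + (n² + 16*n/9) = -3 + n² + 16*n/9)
X(12)*49 + 53 = (-3 + 12² + (16/9)*12)*49 + 53 = (-3 + 144 + 64/3)*49 + 53 = (487/3)*49 + 53 = 23863/3 + 53 = 24022/3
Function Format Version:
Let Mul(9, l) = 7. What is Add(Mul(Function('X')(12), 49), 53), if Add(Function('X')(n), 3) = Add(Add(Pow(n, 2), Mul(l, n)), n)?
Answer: Rational(24022, 3) ≈ 8007.3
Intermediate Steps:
l = Rational(7, 9) (l = Mul(Rational(1, 9), 7) = Rational(7, 9) ≈ 0.77778)
Function('X')(n) = Add(-3, Pow(n, 2), Mul(Rational(16, 9), n)) (Function('X')(n) = Add(-3, Add(Add(Pow(n, 2), Mul(Rational(7, 9), n)), n)) = Add(-3, Add(Pow(n, 2), Mul(Rational(16, 9), n))) = Add(-3, Pow(n, 2), Mul(Rational(16, 9), n)))
Add(Mul(Function('X')(12), 49), 53) = Add(Mul(Add(-3, Pow(12, 2), Mul(Rational(16, 9), 12)), 49), 53) = Add(Mul(Add(-3, 144, Rational(64, 3)), 49), 53) = Add(Mul(Rational(487, 3), 49), 53) = Add(Rational(23863, 3), 53) = Rational(24022, 3)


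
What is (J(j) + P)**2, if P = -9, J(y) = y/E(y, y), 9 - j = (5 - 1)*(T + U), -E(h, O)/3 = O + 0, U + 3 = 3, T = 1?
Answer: 784/9 ≈ 87.111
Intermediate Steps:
U = 0 (U = -3 + 3 = 0)
E(h, O) = -3*O (E(h, O) = -3*(O + 0) = -3*O)
j = 5 (j = 9 - (5 - 1)*(1 + 0) = 9 - 4 = 5)
J(y) = -1/3 (J(y) = y/((-3*y)) = y*(-1/(3*y)) = -1/3)
(J(j) + P)**2 = (-1/3 - 9)**2 = (-28/3)**2 = 784/9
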